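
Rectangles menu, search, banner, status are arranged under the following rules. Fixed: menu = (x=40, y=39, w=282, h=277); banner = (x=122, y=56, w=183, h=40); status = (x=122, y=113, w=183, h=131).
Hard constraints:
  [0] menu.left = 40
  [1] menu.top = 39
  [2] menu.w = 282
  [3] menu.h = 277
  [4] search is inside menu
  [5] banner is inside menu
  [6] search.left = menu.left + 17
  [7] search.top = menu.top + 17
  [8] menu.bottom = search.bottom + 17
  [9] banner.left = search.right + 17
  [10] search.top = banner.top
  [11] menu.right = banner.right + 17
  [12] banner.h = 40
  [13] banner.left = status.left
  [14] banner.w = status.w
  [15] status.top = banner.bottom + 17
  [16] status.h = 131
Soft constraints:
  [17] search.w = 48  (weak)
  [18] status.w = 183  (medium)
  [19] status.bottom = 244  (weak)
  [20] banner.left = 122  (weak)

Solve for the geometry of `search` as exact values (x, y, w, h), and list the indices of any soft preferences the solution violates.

1. search.x = 57  [search.left = menu.left + 17]
2. search.y = 56  [search.top = menu.top + 17]
3. search.h = 243  [menu.bottom = search.bottom + 17]
4. search.w = 48  [banner.left = search.right + 17]

search = (x=57, y=56, w=48, h=243)
violated soft preferences: none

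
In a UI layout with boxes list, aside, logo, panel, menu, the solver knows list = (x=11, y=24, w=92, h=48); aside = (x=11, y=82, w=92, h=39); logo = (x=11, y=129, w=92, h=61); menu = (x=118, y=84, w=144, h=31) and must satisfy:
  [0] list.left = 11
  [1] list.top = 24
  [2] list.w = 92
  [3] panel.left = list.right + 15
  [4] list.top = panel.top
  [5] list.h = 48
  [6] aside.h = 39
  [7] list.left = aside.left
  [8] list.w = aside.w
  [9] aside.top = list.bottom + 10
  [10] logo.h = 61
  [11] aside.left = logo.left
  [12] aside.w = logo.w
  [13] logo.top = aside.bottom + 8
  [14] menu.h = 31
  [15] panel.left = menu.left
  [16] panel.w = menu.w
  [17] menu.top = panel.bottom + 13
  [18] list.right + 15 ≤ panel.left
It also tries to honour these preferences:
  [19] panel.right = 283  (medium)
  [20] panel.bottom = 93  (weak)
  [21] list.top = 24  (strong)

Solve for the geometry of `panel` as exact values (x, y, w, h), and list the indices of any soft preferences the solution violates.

panel = (x=118, y=24, w=144, h=47)
violated soft preferences: 19, 20

1. panel.x = 118  [panel.left = list.right + 15]
2. panel.y = 24  [list.top = panel.top]
3. panel.w = 144  [panel.w = menu.w]
4. panel.h = 47  [menu.top = panel.bottom + 13]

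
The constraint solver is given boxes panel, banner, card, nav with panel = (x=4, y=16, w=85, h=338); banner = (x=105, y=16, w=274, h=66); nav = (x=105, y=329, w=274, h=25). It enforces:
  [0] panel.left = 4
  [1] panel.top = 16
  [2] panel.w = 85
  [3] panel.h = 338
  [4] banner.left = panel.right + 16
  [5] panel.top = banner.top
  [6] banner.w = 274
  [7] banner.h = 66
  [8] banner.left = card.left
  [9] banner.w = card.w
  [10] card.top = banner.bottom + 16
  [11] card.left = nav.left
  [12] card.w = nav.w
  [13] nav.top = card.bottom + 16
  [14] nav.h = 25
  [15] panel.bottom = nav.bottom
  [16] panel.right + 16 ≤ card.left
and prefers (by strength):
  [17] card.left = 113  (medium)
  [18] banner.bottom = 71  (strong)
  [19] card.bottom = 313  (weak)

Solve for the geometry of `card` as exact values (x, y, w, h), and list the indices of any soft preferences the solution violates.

1. card.x = 105  [banner.left = card.left]
2. card.w = 274  [banner.w = card.w]
3. card.y = 98  [card.top = banner.bottom + 16]
4. card.h = 215  [nav.top = card.bottom + 16]

card = (x=105, y=98, w=274, h=215)
violated soft preferences: 17, 18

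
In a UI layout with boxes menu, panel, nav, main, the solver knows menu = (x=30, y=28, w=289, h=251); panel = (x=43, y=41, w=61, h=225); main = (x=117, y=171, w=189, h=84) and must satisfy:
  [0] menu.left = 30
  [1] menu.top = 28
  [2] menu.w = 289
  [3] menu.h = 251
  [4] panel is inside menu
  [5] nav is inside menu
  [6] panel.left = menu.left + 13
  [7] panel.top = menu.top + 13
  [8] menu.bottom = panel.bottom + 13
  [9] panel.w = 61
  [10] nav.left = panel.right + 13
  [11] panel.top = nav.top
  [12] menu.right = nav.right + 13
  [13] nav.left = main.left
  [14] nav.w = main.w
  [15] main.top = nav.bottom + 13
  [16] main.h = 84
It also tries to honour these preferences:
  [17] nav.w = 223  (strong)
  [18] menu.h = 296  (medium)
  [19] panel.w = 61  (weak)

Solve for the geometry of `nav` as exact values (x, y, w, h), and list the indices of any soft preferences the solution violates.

1. nav.x = 117  [nav.left = panel.right + 13]
2. nav.y = 41  [panel.top = nav.top]
3. nav.w = 189  [menu.right = nav.right + 13]
4. nav.h = 117  [main.top = nav.bottom + 13]

nav = (x=117, y=41, w=189, h=117)
violated soft preferences: 17, 18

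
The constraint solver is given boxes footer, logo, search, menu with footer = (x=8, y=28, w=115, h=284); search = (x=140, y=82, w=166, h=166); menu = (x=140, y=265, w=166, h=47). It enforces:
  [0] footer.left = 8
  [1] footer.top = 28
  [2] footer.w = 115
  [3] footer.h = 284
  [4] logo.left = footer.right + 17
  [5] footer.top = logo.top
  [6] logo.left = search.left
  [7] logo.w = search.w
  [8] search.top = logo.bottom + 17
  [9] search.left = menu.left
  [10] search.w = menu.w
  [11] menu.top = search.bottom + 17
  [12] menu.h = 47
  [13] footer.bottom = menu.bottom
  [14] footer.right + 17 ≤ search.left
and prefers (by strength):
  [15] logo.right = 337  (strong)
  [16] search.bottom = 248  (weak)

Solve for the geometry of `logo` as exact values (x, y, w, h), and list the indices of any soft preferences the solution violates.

1. logo.x = 140  [logo.left = footer.right + 17]
2. logo.y = 28  [footer.top = logo.top]
3. logo.w = 166  [logo.w = search.w]
4. logo.h = 37  [search.top = logo.bottom + 17]

logo = (x=140, y=28, w=166, h=37)
violated soft preferences: 15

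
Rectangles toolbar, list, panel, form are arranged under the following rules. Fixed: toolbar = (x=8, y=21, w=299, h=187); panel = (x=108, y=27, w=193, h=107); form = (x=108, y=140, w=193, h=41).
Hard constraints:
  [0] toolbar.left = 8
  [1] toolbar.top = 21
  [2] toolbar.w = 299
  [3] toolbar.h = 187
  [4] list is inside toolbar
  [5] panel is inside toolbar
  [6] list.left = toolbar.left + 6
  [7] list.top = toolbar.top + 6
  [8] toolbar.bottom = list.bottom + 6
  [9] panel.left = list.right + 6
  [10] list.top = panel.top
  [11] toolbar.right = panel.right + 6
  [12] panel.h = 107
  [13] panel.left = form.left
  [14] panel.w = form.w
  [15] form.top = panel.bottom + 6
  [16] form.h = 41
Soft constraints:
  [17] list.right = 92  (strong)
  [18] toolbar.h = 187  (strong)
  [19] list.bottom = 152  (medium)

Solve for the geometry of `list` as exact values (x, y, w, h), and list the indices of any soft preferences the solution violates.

list = (x=14, y=27, w=88, h=175)
violated soft preferences: 17, 19

1. list.x = 14  [list.left = toolbar.left + 6]
2. list.y = 27  [list.top = toolbar.top + 6]
3. list.h = 175  [toolbar.bottom = list.bottom + 6]
4. list.w = 88  [panel.left = list.right + 6]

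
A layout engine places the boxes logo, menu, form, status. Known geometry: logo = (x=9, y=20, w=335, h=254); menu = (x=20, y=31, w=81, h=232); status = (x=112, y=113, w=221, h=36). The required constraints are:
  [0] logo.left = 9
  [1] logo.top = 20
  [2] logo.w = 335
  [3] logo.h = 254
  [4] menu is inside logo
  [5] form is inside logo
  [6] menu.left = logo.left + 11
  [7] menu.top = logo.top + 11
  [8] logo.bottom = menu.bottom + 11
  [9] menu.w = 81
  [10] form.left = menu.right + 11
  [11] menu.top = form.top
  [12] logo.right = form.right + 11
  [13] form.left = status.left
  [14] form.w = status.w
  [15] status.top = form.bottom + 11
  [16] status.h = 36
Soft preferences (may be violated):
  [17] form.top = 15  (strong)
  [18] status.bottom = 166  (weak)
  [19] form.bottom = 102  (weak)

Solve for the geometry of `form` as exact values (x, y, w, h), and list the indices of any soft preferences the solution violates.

1. form.x = 112  [form.left = menu.right + 11]
2. form.y = 31  [menu.top = form.top]
3. form.w = 221  [logo.right = form.right + 11]
4. form.h = 71  [status.top = form.bottom + 11]

form = (x=112, y=31, w=221, h=71)
violated soft preferences: 17, 18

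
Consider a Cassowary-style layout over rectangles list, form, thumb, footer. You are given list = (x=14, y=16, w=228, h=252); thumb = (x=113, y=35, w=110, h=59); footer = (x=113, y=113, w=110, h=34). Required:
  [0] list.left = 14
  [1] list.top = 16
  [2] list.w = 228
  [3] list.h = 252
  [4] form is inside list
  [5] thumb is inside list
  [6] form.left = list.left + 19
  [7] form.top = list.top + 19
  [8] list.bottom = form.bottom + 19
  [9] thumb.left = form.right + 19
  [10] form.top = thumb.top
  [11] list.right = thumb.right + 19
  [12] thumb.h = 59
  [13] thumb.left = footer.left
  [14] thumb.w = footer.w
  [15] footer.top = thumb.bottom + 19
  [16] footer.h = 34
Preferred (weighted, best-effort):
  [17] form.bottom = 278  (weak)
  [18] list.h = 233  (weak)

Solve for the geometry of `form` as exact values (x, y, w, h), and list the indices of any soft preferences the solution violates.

1. form.x = 33  [form.left = list.left + 19]
2. form.y = 35  [form.top = list.top + 19]
3. form.h = 214  [list.bottom = form.bottom + 19]
4. form.w = 61  [thumb.left = form.right + 19]

form = (x=33, y=35, w=61, h=214)
violated soft preferences: 17, 18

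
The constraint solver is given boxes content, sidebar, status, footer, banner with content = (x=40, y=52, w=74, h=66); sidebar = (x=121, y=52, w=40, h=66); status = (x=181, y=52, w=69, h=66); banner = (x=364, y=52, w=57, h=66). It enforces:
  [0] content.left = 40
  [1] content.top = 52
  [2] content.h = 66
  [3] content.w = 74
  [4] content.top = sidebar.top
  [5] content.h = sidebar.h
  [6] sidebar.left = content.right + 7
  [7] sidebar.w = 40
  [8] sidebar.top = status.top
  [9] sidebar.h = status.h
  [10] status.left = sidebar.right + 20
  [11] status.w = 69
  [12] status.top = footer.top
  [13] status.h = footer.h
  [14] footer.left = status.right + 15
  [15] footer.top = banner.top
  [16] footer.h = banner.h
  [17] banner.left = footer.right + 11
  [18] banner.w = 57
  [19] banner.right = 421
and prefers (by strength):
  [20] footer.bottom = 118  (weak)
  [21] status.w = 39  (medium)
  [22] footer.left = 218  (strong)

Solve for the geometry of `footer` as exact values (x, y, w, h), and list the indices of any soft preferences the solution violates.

1. footer.y = 52  [status.top = footer.top]
2. footer.h = 66  [status.h = footer.h]
3. footer.x = 265  [footer.left = status.right + 15]
4. footer.w = 88  [banner.left = footer.right + 11]

footer = (x=265, y=52, w=88, h=66)
violated soft preferences: 21, 22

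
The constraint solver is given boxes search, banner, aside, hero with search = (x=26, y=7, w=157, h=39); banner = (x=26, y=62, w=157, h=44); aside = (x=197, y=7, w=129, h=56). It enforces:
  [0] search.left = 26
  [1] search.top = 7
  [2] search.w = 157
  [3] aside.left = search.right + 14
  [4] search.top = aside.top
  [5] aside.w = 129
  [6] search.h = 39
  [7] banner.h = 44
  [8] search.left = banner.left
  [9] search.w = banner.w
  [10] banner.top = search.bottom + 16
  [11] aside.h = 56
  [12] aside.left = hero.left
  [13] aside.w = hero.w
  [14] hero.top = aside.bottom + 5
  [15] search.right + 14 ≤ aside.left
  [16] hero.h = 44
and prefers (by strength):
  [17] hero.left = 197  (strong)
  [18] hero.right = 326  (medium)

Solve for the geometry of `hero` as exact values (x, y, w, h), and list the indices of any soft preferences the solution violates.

1. hero.x = 197  [aside.left = hero.left]
2. hero.w = 129  [aside.w = hero.w]
3. hero.y = 68  [hero.top = aside.bottom + 5]
4. hero.h = 44  [hero.h = 44]

hero = (x=197, y=68, w=129, h=44)
violated soft preferences: none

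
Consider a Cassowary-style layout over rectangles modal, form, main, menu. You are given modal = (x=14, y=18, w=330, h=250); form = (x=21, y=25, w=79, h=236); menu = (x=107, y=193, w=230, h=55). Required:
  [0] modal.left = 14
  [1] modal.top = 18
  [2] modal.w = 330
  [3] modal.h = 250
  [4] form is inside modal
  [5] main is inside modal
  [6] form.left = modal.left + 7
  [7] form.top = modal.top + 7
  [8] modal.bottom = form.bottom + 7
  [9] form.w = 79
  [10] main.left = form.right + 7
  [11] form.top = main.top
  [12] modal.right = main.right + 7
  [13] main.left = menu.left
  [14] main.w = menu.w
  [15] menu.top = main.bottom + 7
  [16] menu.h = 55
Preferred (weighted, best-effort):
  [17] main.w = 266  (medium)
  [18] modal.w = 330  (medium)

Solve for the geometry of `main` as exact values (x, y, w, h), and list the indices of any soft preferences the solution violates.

main = (x=107, y=25, w=230, h=161)
violated soft preferences: 17

1. main.x = 107  [main.left = form.right + 7]
2. main.y = 25  [form.top = main.top]
3. main.w = 230  [modal.right = main.right + 7]
4. main.h = 161  [menu.top = main.bottom + 7]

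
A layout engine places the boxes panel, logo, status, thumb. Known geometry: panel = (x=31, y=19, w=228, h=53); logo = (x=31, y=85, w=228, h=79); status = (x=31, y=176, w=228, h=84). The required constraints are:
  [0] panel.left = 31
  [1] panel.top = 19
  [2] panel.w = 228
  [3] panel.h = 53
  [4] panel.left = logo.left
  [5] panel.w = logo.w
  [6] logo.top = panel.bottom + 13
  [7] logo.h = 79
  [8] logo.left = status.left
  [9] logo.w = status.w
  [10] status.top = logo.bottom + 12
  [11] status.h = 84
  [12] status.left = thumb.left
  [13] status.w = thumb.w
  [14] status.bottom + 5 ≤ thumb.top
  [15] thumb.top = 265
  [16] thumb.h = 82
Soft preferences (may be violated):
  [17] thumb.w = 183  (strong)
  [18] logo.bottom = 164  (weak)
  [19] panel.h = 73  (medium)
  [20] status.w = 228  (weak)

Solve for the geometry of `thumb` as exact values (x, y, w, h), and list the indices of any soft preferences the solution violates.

thumb = (x=31, y=265, w=228, h=82)
violated soft preferences: 17, 19

1. thumb.x = 31  [status.left = thumb.left]
2. thumb.w = 228  [status.w = thumb.w]
3. thumb.y = 265  [thumb.top = 265]
4. thumb.h = 82  [thumb.h = 82]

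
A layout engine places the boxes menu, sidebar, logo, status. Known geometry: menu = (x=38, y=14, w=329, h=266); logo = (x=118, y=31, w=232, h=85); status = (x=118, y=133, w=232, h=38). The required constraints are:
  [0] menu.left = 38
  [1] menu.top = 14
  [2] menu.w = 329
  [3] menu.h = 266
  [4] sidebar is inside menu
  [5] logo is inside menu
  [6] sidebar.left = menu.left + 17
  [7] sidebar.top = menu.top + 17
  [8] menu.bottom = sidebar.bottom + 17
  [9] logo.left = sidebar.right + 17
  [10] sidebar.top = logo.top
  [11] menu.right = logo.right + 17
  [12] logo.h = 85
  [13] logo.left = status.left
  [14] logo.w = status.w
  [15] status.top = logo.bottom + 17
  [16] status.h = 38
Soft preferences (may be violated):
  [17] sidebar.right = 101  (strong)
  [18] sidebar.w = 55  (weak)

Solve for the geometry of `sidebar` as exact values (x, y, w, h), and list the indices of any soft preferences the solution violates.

1. sidebar.x = 55  [sidebar.left = menu.left + 17]
2. sidebar.y = 31  [sidebar.top = menu.top + 17]
3. sidebar.h = 232  [menu.bottom = sidebar.bottom + 17]
4. sidebar.w = 46  [logo.left = sidebar.right + 17]

sidebar = (x=55, y=31, w=46, h=232)
violated soft preferences: 18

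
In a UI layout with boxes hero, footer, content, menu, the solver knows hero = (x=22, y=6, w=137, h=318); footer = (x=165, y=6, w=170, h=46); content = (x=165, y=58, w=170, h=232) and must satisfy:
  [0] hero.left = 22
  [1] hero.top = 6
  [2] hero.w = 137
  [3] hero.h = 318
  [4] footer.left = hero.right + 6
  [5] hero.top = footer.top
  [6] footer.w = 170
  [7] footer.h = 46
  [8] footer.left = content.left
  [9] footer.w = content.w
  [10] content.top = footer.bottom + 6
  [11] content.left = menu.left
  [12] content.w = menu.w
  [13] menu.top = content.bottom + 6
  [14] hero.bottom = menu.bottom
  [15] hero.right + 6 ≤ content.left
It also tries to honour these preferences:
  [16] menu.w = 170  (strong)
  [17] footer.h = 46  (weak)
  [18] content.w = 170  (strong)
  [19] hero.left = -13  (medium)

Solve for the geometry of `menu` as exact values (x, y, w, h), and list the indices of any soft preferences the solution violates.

menu = (x=165, y=296, w=170, h=28)
violated soft preferences: 19

1. menu.x = 165  [content.left = menu.left]
2. menu.w = 170  [content.w = menu.w]
3. menu.y = 296  [menu.top = content.bottom + 6]
4. menu.h = 28  [hero.bottom = menu.bottom]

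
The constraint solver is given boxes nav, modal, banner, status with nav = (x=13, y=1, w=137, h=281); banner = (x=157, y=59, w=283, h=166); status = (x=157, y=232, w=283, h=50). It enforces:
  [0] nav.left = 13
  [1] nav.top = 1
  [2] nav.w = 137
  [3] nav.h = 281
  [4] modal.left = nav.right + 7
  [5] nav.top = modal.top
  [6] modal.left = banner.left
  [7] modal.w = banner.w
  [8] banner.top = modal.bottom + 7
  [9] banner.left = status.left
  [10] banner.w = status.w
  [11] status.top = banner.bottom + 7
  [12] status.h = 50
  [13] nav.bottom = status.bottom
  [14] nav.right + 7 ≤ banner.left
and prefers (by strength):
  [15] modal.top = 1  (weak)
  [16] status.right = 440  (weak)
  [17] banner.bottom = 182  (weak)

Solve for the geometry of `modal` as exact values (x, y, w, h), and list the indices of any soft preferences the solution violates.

1. modal.x = 157  [modal.left = nav.right + 7]
2. modal.y = 1  [nav.top = modal.top]
3. modal.w = 283  [modal.w = banner.w]
4. modal.h = 51  [banner.top = modal.bottom + 7]

modal = (x=157, y=1, w=283, h=51)
violated soft preferences: 17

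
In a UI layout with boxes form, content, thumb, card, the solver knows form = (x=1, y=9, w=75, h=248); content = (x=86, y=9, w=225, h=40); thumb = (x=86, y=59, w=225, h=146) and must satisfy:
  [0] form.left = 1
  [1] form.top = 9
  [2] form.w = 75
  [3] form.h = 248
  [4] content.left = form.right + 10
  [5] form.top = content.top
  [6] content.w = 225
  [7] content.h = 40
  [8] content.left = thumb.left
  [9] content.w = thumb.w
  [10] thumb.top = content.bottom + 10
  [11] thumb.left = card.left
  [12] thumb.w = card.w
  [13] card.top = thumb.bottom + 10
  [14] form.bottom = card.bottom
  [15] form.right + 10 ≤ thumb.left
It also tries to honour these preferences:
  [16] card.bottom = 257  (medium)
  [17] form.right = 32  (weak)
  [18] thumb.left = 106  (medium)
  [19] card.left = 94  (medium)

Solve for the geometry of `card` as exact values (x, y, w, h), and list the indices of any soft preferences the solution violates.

card = (x=86, y=215, w=225, h=42)
violated soft preferences: 17, 18, 19

1. card.x = 86  [thumb.left = card.left]
2. card.w = 225  [thumb.w = card.w]
3. card.y = 215  [card.top = thumb.bottom + 10]
4. card.h = 42  [form.bottom = card.bottom]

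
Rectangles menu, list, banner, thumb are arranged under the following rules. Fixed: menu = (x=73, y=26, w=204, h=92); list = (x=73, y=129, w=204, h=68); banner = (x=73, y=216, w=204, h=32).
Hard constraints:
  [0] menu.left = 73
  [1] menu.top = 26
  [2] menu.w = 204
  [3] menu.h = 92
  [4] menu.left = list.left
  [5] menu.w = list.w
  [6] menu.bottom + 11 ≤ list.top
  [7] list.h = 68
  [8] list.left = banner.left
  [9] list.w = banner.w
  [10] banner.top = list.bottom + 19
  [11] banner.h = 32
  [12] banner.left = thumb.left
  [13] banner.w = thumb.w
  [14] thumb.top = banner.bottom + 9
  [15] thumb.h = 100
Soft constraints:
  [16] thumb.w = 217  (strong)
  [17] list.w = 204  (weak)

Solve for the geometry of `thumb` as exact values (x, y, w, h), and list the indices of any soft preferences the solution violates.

thumb = (x=73, y=257, w=204, h=100)
violated soft preferences: 16

1. thumb.x = 73  [banner.left = thumb.left]
2. thumb.w = 204  [banner.w = thumb.w]
3. thumb.y = 257  [thumb.top = banner.bottom + 9]
4. thumb.h = 100  [thumb.h = 100]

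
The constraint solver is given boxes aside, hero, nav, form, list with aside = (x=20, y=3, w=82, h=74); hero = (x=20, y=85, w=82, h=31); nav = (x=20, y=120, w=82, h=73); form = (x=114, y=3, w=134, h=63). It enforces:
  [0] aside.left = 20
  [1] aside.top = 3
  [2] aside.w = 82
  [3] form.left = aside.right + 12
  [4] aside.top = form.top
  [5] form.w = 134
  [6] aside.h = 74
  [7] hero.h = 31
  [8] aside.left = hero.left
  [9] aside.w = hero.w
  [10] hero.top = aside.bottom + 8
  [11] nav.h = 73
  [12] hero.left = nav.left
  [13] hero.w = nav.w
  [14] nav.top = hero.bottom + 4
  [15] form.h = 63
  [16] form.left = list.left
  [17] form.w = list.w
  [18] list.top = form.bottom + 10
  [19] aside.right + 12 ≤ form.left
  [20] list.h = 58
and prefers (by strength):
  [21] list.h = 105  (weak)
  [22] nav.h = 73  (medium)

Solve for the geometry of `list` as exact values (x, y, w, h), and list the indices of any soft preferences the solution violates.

list = (x=114, y=76, w=134, h=58)
violated soft preferences: 21

1. list.x = 114  [form.left = list.left]
2. list.w = 134  [form.w = list.w]
3. list.y = 76  [list.top = form.bottom + 10]
4. list.h = 58  [list.h = 58]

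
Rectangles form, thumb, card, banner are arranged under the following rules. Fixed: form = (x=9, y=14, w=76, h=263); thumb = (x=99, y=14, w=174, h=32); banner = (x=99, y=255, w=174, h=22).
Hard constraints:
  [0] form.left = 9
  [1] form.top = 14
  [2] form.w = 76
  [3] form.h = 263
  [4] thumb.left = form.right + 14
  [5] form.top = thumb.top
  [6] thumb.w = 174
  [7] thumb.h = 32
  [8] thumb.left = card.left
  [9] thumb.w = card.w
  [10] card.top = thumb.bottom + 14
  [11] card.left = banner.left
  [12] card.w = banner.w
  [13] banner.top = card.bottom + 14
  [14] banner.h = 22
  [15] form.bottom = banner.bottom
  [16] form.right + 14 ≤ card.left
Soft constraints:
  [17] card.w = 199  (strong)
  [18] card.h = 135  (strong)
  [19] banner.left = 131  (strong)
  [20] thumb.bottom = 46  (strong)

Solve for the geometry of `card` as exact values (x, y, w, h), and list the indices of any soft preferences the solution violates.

1. card.x = 99  [thumb.left = card.left]
2. card.w = 174  [thumb.w = card.w]
3. card.y = 60  [card.top = thumb.bottom + 14]
4. card.h = 181  [banner.top = card.bottom + 14]

card = (x=99, y=60, w=174, h=181)
violated soft preferences: 17, 18, 19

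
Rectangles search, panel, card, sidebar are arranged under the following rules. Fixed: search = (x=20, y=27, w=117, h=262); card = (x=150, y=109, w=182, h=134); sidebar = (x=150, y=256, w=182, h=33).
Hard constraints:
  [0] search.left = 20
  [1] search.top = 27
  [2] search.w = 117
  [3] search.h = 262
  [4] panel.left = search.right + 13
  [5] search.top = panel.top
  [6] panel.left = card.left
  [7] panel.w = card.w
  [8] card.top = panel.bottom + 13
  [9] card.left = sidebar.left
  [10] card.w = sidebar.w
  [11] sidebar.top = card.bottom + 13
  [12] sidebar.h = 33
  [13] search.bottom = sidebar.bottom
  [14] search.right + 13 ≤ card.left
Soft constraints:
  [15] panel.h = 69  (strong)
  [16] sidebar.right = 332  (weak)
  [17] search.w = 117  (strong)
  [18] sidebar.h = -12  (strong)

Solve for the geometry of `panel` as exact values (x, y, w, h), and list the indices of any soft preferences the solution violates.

1. panel.x = 150  [panel.left = search.right + 13]
2. panel.y = 27  [search.top = panel.top]
3. panel.w = 182  [panel.w = card.w]
4. panel.h = 69  [card.top = panel.bottom + 13]

panel = (x=150, y=27, w=182, h=69)
violated soft preferences: 18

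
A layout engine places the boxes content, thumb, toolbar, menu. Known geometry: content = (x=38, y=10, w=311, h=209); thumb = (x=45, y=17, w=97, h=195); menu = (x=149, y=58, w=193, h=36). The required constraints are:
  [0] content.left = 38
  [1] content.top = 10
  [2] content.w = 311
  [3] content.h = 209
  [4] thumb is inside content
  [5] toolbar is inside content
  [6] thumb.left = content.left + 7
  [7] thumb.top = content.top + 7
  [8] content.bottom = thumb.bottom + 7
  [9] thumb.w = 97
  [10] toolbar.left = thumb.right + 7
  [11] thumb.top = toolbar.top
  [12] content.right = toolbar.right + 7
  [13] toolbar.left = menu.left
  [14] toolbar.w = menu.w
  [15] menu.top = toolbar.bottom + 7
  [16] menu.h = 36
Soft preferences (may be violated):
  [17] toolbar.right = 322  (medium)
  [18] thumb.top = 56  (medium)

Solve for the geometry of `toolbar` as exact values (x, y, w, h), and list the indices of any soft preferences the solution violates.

toolbar = (x=149, y=17, w=193, h=34)
violated soft preferences: 17, 18

1. toolbar.x = 149  [toolbar.left = thumb.right + 7]
2. toolbar.y = 17  [thumb.top = toolbar.top]
3. toolbar.w = 193  [content.right = toolbar.right + 7]
4. toolbar.h = 34  [menu.top = toolbar.bottom + 7]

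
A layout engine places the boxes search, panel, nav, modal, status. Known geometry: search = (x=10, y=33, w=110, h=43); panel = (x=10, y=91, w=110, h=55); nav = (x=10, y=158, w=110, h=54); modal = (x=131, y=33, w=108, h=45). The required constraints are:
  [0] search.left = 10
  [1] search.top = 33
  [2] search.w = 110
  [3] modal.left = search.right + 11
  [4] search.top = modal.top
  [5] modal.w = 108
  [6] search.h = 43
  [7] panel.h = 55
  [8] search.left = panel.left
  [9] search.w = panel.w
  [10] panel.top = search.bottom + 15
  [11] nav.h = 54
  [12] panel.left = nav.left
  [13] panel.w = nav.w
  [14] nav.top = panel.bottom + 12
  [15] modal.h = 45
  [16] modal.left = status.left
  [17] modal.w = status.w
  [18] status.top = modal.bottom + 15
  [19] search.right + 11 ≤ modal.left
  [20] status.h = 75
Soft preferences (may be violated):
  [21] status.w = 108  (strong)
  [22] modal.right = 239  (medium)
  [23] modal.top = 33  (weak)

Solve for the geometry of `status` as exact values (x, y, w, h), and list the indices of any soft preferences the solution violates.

status = (x=131, y=93, w=108, h=75)
violated soft preferences: none

1. status.x = 131  [modal.left = status.left]
2. status.w = 108  [modal.w = status.w]
3. status.y = 93  [status.top = modal.bottom + 15]
4. status.h = 75  [status.h = 75]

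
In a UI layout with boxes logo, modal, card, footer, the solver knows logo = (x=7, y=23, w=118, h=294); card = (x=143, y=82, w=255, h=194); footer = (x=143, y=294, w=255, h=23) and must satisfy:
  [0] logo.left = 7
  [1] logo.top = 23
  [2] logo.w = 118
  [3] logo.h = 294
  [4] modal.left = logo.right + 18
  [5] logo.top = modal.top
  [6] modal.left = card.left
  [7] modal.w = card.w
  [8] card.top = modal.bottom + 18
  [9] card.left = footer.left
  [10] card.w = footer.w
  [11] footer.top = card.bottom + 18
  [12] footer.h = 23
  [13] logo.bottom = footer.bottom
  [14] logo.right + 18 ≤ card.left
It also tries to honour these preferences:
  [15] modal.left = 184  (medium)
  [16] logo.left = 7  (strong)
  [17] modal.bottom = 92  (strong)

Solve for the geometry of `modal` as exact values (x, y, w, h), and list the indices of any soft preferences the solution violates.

1. modal.x = 143  [modal.left = logo.right + 18]
2. modal.y = 23  [logo.top = modal.top]
3. modal.w = 255  [modal.w = card.w]
4. modal.h = 41  [card.top = modal.bottom + 18]

modal = (x=143, y=23, w=255, h=41)
violated soft preferences: 15, 17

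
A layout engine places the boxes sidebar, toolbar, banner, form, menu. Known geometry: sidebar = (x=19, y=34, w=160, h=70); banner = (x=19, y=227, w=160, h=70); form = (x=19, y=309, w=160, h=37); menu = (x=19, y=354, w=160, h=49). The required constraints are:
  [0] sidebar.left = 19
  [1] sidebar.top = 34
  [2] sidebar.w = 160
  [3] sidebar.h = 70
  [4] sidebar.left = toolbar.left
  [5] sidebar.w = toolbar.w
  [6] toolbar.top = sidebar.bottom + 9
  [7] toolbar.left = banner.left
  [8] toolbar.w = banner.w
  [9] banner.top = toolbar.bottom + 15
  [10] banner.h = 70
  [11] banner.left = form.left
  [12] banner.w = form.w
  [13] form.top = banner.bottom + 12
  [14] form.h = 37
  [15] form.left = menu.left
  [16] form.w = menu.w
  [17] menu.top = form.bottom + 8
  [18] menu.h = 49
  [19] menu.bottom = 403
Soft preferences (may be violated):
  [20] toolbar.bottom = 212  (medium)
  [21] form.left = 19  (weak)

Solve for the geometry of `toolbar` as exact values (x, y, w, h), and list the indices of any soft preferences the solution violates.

toolbar = (x=19, y=113, w=160, h=99)
violated soft preferences: none

1. toolbar.x = 19  [sidebar.left = toolbar.left]
2. toolbar.w = 160  [sidebar.w = toolbar.w]
3. toolbar.y = 113  [toolbar.top = sidebar.bottom + 9]
4. toolbar.h = 99  [banner.top = toolbar.bottom + 15]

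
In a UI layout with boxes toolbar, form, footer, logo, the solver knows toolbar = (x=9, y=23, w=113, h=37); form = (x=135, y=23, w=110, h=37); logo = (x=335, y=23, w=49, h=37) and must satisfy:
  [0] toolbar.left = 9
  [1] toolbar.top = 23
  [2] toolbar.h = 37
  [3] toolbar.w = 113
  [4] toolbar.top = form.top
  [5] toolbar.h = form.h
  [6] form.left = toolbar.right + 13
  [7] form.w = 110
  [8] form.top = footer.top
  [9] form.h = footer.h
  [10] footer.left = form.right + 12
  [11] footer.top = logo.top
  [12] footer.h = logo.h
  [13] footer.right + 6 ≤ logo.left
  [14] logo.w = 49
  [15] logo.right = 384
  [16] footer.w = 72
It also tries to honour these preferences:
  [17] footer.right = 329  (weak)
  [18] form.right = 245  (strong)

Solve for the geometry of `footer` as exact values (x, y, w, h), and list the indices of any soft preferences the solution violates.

1. footer.y = 23  [form.top = footer.top]
2. footer.h = 37  [form.h = footer.h]
3. footer.x = 257  [footer.left = form.right + 12]
4. footer.w = 72  [footer.w = 72]

footer = (x=257, y=23, w=72, h=37)
violated soft preferences: none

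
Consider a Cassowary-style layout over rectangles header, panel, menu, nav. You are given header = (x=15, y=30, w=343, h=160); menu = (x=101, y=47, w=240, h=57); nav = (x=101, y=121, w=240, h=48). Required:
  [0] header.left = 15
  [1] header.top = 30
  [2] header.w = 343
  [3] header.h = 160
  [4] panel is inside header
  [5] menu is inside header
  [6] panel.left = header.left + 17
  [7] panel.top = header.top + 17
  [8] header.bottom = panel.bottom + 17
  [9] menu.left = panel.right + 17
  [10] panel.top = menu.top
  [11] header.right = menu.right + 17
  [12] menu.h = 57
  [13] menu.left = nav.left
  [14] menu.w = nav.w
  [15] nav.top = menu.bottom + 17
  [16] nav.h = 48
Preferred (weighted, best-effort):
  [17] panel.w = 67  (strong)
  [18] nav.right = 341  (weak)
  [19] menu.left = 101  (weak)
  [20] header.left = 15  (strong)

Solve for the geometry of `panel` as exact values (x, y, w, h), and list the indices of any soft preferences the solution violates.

panel = (x=32, y=47, w=52, h=126)
violated soft preferences: 17

1. panel.x = 32  [panel.left = header.left + 17]
2. panel.y = 47  [panel.top = header.top + 17]
3. panel.h = 126  [header.bottom = panel.bottom + 17]
4. panel.w = 52  [menu.left = panel.right + 17]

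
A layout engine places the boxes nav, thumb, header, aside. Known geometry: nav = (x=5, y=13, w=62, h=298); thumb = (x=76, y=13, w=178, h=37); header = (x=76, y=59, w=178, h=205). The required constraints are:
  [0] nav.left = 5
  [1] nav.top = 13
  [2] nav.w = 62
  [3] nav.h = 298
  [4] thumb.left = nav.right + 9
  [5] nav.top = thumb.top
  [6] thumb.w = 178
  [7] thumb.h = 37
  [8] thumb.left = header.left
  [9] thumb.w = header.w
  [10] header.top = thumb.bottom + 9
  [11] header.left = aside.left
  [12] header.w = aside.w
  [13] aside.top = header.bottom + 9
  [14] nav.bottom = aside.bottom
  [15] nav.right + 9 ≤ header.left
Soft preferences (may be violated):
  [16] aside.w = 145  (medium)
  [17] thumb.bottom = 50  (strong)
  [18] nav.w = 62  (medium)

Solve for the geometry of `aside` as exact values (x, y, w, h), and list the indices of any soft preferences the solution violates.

aside = (x=76, y=273, w=178, h=38)
violated soft preferences: 16

1. aside.x = 76  [header.left = aside.left]
2. aside.w = 178  [header.w = aside.w]
3. aside.y = 273  [aside.top = header.bottom + 9]
4. aside.h = 38  [nav.bottom = aside.bottom]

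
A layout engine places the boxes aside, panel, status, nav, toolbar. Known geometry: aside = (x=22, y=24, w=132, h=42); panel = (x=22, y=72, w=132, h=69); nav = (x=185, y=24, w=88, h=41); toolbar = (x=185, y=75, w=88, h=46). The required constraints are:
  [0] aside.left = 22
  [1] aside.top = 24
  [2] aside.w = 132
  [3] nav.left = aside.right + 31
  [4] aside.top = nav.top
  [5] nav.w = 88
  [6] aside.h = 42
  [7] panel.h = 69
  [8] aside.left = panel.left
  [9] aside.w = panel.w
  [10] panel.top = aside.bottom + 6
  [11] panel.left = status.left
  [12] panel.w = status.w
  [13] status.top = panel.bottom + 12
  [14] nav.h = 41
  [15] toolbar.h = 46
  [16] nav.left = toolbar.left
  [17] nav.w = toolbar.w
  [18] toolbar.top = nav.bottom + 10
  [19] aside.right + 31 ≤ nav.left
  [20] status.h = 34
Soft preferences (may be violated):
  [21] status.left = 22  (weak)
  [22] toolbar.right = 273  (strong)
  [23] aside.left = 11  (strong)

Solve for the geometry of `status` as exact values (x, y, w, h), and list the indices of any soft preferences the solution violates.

1. status.x = 22  [panel.left = status.left]
2. status.w = 132  [panel.w = status.w]
3. status.y = 153  [status.top = panel.bottom + 12]
4. status.h = 34  [status.h = 34]

status = (x=22, y=153, w=132, h=34)
violated soft preferences: 23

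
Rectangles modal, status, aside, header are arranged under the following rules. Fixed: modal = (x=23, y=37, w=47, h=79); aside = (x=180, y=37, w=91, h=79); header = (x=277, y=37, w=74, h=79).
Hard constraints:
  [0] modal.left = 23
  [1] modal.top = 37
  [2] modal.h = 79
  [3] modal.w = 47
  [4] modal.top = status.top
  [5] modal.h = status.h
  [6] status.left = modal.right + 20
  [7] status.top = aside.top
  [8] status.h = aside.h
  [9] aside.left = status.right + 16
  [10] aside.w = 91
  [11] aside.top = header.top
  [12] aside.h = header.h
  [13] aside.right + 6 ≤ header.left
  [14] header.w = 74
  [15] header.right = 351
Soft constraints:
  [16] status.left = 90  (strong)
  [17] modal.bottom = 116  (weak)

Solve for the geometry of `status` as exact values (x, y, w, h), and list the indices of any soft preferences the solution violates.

status = (x=90, y=37, w=74, h=79)
violated soft preferences: none

1. status.y = 37  [modal.top = status.top]
2. status.h = 79  [modal.h = status.h]
3. status.x = 90  [status.left = modal.right + 20]
4. status.w = 74  [aside.left = status.right + 16]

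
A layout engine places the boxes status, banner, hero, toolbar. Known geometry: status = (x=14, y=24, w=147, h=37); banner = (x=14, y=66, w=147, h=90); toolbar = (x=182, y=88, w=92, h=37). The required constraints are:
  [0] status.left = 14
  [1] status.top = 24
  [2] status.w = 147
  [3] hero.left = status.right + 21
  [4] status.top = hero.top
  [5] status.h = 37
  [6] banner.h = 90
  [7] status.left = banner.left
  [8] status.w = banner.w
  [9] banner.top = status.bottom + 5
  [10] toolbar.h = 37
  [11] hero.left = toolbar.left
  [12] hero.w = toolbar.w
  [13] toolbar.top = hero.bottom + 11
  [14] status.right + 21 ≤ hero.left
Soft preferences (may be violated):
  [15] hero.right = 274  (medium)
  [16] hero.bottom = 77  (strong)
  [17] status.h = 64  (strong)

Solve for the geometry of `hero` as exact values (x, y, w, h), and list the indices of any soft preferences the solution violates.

hero = (x=182, y=24, w=92, h=53)
violated soft preferences: 17

1. hero.x = 182  [hero.left = status.right + 21]
2. hero.y = 24  [status.top = hero.top]
3. hero.w = 92  [hero.w = toolbar.w]
4. hero.h = 53  [toolbar.top = hero.bottom + 11]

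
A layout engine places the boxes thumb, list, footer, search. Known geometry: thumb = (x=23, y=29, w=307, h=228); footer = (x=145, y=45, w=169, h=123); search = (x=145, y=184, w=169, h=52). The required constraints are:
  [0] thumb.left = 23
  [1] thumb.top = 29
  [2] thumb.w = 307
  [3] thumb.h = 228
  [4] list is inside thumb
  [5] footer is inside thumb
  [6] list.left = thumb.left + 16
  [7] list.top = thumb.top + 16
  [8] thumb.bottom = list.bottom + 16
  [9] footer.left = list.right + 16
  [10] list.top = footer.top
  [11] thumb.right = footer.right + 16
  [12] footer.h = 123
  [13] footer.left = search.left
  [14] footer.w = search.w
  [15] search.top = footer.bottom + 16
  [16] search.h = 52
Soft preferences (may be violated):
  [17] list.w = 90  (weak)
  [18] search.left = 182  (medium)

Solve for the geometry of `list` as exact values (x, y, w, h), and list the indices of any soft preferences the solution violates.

1. list.x = 39  [list.left = thumb.left + 16]
2. list.y = 45  [list.top = thumb.top + 16]
3. list.h = 196  [thumb.bottom = list.bottom + 16]
4. list.w = 90  [footer.left = list.right + 16]

list = (x=39, y=45, w=90, h=196)
violated soft preferences: 18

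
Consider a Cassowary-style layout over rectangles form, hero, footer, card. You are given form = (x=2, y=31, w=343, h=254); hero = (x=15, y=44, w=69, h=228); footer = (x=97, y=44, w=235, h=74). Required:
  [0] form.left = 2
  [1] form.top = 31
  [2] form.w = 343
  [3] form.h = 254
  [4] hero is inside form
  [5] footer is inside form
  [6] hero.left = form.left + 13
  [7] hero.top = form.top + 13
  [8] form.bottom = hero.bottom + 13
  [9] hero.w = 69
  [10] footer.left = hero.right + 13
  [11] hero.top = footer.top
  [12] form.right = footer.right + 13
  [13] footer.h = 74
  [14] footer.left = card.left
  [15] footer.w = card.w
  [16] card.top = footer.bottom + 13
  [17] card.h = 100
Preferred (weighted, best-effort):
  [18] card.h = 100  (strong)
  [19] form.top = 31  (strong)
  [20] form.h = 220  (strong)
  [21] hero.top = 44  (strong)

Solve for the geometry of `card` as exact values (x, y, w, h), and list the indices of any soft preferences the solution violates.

1. card.x = 97  [footer.left = card.left]
2. card.w = 235  [footer.w = card.w]
3. card.y = 131  [card.top = footer.bottom + 13]
4. card.h = 100  [card.h = 100]

card = (x=97, y=131, w=235, h=100)
violated soft preferences: 20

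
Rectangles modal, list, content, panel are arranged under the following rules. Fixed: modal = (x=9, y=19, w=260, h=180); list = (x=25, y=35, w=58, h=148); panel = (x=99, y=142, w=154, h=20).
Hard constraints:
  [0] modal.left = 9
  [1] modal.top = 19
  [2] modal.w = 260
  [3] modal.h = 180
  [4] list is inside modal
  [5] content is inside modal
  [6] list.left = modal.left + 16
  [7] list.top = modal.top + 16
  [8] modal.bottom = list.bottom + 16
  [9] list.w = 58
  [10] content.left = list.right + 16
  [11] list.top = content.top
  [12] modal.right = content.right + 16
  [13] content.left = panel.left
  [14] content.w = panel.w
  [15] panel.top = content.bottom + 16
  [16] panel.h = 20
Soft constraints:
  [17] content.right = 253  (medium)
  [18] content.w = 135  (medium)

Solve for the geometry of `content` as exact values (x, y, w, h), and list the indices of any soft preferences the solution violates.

1. content.x = 99  [content.left = list.right + 16]
2. content.y = 35  [list.top = content.top]
3. content.w = 154  [modal.right = content.right + 16]
4. content.h = 91  [panel.top = content.bottom + 16]

content = (x=99, y=35, w=154, h=91)
violated soft preferences: 18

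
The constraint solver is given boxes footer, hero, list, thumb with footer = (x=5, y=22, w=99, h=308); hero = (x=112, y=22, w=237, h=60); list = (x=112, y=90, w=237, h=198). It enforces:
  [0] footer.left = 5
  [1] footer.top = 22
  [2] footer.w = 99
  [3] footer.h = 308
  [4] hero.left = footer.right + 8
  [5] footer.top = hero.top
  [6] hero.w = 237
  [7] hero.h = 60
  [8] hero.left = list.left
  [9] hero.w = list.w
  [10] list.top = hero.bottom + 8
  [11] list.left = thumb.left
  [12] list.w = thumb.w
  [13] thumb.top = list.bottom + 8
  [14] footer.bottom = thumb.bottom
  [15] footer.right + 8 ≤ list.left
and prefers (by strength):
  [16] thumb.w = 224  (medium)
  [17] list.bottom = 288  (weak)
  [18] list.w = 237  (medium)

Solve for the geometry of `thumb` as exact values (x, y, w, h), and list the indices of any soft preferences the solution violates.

thumb = (x=112, y=296, w=237, h=34)
violated soft preferences: 16

1. thumb.x = 112  [list.left = thumb.left]
2. thumb.w = 237  [list.w = thumb.w]
3. thumb.y = 296  [thumb.top = list.bottom + 8]
4. thumb.h = 34  [footer.bottom = thumb.bottom]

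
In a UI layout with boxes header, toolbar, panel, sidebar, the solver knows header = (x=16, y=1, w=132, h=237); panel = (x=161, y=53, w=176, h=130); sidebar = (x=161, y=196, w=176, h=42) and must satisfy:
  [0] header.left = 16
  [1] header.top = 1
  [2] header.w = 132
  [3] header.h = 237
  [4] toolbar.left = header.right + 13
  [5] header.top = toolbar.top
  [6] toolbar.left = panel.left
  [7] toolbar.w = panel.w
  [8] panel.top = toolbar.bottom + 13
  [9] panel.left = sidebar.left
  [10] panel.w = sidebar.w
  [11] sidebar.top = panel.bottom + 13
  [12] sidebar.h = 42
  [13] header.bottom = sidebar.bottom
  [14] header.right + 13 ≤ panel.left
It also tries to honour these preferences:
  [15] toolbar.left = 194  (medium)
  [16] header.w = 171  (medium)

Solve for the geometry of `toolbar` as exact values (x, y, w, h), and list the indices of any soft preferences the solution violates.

toolbar = (x=161, y=1, w=176, h=39)
violated soft preferences: 15, 16

1. toolbar.x = 161  [toolbar.left = header.right + 13]
2. toolbar.y = 1  [header.top = toolbar.top]
3. toolbar.w = 176  [toolbar.w = panel.w]
4. toolbar.h = 39  [panel.top = toolbar.bottom + 13]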